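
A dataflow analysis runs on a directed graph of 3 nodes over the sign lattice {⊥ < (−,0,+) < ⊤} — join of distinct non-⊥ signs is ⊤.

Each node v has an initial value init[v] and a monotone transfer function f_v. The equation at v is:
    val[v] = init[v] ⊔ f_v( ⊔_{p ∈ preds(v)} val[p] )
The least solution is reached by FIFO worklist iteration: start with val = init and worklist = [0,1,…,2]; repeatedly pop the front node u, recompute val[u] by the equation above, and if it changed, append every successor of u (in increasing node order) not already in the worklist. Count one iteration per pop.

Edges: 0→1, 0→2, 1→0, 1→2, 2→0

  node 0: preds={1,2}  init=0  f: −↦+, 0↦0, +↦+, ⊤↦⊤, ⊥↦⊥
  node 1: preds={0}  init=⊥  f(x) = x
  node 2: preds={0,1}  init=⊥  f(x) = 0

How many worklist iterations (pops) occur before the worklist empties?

Trace (4 dequeues):
  [1] u=0 | in ⊥ | out 0 | ==
  [2] u=1 | in 0 | out 0 | prev ⊥ | push {0}
  [3] u=2 | in 0 | out 0 | prev ⊥ | push {}
  [4] u=0 | in 0 | out 0 | ==

Converged values:
  [0] 0
  [1] 0
  [2] 0

4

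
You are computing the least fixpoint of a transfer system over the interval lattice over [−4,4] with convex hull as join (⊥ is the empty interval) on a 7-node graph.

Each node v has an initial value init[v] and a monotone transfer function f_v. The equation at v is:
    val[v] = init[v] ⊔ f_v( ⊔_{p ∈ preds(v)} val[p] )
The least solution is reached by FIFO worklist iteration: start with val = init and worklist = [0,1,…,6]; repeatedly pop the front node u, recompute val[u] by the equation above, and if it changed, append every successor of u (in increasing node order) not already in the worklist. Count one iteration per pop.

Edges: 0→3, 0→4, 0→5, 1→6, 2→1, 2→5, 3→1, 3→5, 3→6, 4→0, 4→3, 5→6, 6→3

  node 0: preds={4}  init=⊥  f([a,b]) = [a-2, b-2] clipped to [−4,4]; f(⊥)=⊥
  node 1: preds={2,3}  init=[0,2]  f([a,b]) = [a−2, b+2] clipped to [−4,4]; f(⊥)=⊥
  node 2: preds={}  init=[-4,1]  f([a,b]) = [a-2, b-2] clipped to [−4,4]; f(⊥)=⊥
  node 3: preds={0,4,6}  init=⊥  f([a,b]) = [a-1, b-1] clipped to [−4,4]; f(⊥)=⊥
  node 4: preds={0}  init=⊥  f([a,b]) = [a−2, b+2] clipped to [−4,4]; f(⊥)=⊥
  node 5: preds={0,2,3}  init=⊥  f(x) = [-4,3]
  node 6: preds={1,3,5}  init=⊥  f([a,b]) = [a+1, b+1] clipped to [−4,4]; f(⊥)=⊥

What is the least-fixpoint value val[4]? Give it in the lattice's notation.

⊥

Iteration log — 11 steps:
  step 1. node 0  ⊔preds=⊥  new=⊥  stable
  step 2. node 1  ⊔preds=[-4,1]  new=[-4,3]  old=[0,2]  +wl: 
  step 3. node 2  ⊔preds=⊥  new=[-4,1]  stable
  step 4. node 3  ⊔preds=⊥  new=⊥  stable
  step 5. node 4  ⊔preds=⊥  new=⊥  stable
  step 6. node 5  ⊔preds=[-4,1]  new=[-4,3]  old=⊥  +wl: 
  step 7. node 6  ⊔preds=[-4,3]  new=[-3,4]  old=⊥  +wl: 3
  step 8. node 3  ⊔preds=[-3,4]  new=[-4,3]  old=⊥  +wl: 1,5,6
  step 9. node 1  ⊔preds=[-4,3]  new=[-4,4]  old=[-4,3]  +wl: 
  step 10. node 5  ⊔preds=[-4,3]  new=[-4,3]  stable
  step 11. node 6  ⊔preds=[-4,4]  new=[-3,4]  stable

Least fixpoint reached:
  node 0: ⊥
  node 1: [-4,4]
  node 2: [-4,1]
  node 3: [-4,3]
  node 4: ⊥
  node 5: [-4,3]
  node 6: [-3,4]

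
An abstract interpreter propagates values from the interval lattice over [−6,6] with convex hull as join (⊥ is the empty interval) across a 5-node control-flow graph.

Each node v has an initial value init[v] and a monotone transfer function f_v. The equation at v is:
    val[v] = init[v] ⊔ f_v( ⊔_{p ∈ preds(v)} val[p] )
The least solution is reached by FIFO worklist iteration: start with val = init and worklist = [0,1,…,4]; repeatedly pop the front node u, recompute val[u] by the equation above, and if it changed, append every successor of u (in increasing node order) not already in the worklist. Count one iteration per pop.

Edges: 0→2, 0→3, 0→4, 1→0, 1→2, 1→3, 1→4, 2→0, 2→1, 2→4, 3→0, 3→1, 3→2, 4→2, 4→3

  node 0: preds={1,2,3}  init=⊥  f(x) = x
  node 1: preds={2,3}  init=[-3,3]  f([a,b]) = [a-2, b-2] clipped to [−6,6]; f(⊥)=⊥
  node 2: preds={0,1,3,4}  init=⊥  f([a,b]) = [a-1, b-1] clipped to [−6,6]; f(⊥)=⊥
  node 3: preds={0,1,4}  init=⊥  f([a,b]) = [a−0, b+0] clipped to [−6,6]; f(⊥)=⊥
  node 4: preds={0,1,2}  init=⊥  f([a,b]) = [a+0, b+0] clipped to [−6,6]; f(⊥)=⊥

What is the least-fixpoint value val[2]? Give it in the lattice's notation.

Trace (15 dequeues):
  [1] u=0 | in [-3,3] | out [-3,3] | prev ⊥ | push {}
  [2] u=1 | in ⊥ | out [-3,3] | ==
  [3] u=2 | in [-3,3] | out [-4,2] | prev ⊥ | push {0,1}
  [4] u=3 | in [-3,3] | out [-3,3] | prev ⊥ | push {2}
  [5] u=4 | in [-4,3] | out [-4,3] | prev ⊥ | push {3}
  [6] u=0 | in [-4,3] | out [-4,3] | prev [-3,3] | push {4}
  [7] u=1 | in [-4,3] | out [-6,3] | prev [-3,3] | push {0}
  [8] u=2 | in [-6,3] | out [-6,2] | prev [-4,2] | push {1}
  [9] u=3 | in [-6,3] | out [-6,3] | prev [-3,3] | push {2}
  [10] u=4 | in [-6,3] | out [-6,3] | prev [-4,3] | push {3}
  [11] u=0 | in [-6,3] | out [-6,3] | prev [-4,3] | push {4}
  [12] u=1 | in [-6,3] | out [-6,3] | ==
  [13] u=2 | in [-6,3] | out [-6,2] | ==
  [14] u=3 | in [-6,3] | out [-6,3] | ==
  [15] u=4 | in [-6,3] | out [-6,3] | ==

Converged values:
  [0] [-6,3]
  [1] [-6,3]
  [2] [-6,2]
  [3] [-6,3]
  [4] [-6,3]

[-6,2]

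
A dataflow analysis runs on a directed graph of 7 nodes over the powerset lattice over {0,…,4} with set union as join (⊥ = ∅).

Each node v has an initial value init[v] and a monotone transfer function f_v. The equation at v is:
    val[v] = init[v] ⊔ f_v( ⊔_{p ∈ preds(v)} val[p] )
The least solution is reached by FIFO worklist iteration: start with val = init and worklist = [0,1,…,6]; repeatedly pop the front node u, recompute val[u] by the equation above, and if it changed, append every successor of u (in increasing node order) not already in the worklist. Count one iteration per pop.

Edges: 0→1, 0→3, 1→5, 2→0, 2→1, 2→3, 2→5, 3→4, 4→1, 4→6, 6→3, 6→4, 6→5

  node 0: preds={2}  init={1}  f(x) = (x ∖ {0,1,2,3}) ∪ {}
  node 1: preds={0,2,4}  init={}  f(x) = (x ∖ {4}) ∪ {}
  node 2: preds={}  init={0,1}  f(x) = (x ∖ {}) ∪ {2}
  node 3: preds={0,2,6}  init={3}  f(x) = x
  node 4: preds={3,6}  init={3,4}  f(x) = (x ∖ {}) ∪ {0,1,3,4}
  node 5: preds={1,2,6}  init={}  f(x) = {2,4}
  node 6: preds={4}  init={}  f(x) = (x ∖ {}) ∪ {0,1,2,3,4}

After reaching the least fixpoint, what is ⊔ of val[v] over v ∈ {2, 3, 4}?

Iteration log — 12 steps:
  step 1. node 0  ⊔preds={0,1}  new={1}  stable
  step 2. node 1  ⊔preds={0,1,3,4}  new={0,1,3}  old={}  +wl: 
  step 3. node 2  ⊔preds={}  new={0,1,2}  old={0,1}  +wl: 0,1
  step 4. node 3  ⊔preds={0,1,2}  new={0,1,2,3}  old={3}  +wl: 
  step 5. node 4  ⊔preds={0,1,2,3}  new={0,1,2,3,4}  old={3,4}  +wl: 
  step 6. node 5  ⊔preds={0,1,2,3}  new={2,4}  old={}  +wl: 
  step 7. node 6  ⊔preds={0,1,2,3,4}  new={0,1,2,3,4}  old={}  +wl: 3,4,5
  step 8. node 0  ⊔preds={0,1,2}  new={1}  stable
  step 9. node 1  ⊔preds={0,1,2,3,4}  new={0,1,2,3}  old={0,1,3}  +wl: 
  step 10. node 3  ⊔preds={0,1,2,3,4}  new={0,1,2,3,4}  old={0,1,2,3}  +wl: 
  step 11. node 4  ⊔preds={0,1,2,3,4}  new={0,1,2,3,4}  stable
  step 12. node 5  ⊔preds={0,1,2,3,4}  new={2,4}  stable

Least fixpoint reached:
  node 0: {1}
  node 1: {0,1,2,3}
  node 2: {0,1,2}
  node 3: {0,1,2,3,4}
  node 4: {0,1,2,3,4}
  node 5: {2,4}
  node 6: {0,1,2,3,4}

{0,1,2,3,4}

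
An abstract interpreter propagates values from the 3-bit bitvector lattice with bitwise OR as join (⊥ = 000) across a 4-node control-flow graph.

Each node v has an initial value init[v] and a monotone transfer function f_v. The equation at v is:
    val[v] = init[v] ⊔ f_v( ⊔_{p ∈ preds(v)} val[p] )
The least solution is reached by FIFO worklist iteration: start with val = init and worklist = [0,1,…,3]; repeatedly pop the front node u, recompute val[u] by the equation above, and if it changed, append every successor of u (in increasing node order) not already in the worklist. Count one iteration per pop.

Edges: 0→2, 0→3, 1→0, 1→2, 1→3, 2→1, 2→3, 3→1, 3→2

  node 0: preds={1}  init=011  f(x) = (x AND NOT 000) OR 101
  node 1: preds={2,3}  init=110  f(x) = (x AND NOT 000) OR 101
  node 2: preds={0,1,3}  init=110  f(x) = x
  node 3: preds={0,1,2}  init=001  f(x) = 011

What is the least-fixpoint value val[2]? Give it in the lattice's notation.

Worklist (7 pops):
  #1 pop 0: in=110 → 111 (was 011); enqueue []
  #2 pop 1: in=111 → 111 (was 110); enqueue [0]
  #3 pop 2: in=111 → 111 (was 110); enqueue [1]
  #4 pop 3: in=111 → 011 (was 001); enqueue [2]
  #5 pop 0: in=111 → 111 (no change)
  #6 pop 1: in=111 → 111 (no change)
  #7 pop 2: in=111 → 111 (no change)

Fixpoint:
  val[0] = 111
  val[1] = 111
  val[2] = 111
  val[3] = 011

111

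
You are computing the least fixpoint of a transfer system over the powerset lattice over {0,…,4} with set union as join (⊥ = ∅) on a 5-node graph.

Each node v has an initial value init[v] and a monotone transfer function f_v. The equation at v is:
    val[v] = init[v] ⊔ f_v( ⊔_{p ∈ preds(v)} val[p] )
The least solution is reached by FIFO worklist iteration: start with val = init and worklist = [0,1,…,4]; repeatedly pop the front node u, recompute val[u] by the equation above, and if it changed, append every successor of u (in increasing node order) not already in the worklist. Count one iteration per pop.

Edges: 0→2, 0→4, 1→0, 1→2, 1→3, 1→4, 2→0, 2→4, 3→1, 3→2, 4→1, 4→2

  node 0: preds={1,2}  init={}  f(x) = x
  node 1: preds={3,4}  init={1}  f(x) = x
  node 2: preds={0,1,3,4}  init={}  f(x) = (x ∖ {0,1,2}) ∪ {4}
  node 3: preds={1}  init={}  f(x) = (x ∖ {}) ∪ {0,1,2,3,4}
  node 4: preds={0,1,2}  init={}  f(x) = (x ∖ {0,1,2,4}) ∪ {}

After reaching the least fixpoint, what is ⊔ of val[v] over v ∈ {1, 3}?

{0,1,2,3,4}

Iteration log — 14 steps:
  step 1. node 0  ⊔preds={1}  new={1}  old={}  +wl: 
  step 2. node 1  ⊔preds={}  new={1}  stable
  step 3. node 2  ⊔preds={1}  new={4}  old={}  +wl: 0
  step 4. node 3  ⊔preds={1}  new={0,1,2,3,4}  old={}  +wl: 1,2
  step 5. node 4  ⊔preds={1,4}  new={}  stable
  step 6. node 0  ⊔preds={1,4}  new={1,4}  old={1}  +wl: 4
  step 7. node 1  ⊔preds={0,1,2,3,4}  new={0,1,2,3,4}  old={1}  +wl: 0,3
  step 8. node 2  ⊔preds={0,1,2,3,4}  new={3,4}  old={4}  +wl: 
  step 9. node 4  ⊔preds={0,1,2,3,4}  new={3}  old={}  +wl: 1,2
  step 10. node 0  ⊔preds={0,1,2,3,4}  new={0,1,2,3,4}  old={1,4}  +wl: 4
  step 11. node 3  ⊔preds={0,1,2,3,4}  new={0,1,2,3,4}  stable
  step 12. node 1  ⊔preds={0,1,2,3,4}  new={0,1,2,3,4}  stable
  step 13. node 2  ⊔preds={0,1,2,3,4}  new={3,4}  stable
  step 14. node 4  ⊔preds={0,1,2,3,4}  new={3}  stable

Least fixpoint reached:
  node 0: {0,1,2,3,4}
  node 1: {0,1,2,3,4}
  node 2: {3,4}
  node 3: {0,1,2,3,4}
  node 4: {3}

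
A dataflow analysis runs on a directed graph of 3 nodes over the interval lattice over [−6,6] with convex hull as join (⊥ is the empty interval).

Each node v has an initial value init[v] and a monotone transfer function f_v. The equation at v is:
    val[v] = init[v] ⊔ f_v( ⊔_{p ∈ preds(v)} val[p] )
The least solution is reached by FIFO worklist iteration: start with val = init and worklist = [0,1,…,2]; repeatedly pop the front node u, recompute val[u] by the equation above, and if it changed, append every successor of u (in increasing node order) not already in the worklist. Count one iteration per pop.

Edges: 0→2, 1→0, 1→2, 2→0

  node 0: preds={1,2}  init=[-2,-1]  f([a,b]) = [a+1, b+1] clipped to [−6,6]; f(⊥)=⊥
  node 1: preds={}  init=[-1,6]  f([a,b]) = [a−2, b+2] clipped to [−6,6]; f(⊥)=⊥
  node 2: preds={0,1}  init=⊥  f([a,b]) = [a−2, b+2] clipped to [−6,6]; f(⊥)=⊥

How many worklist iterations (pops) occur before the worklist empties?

9

Worklist (9 pops):
  #1 pop 0: in=[-1,6] → [-2,6] (was [-2,-1]); enqueue []
  #2 pop 1: in=⊥ → [-1,6] (no change)
  #3 pop 2: in=[-2,6] → [-4,6] (was ⊥); enqueue [0]
  #4 pop 0: in=[-4,6] → [-3,6] (was [-2,6]); enqueue [2]
  #5 pop 2: in=[-3,6] → [-5,6] (was [-4,6]); enqueue [0]
  #6 pop 0: in=[-5,6] → [-4,6] (was [-3,6]); enqueue [2]
  #7 pop 2: in=[-4,6] → [-6,6] (was [-5,6]); enqueue [0]
  #8 pop 0: in=[-6,6] → [-5,6] (was [-4,6]); enqueue [2]
  #9 pop 2: in=[-5,6] → [-6,6] (no change)

Fixpoint:
  val[0] = [-5,6]
  val[1] = [-1,6]
  val[2] = [-6,6]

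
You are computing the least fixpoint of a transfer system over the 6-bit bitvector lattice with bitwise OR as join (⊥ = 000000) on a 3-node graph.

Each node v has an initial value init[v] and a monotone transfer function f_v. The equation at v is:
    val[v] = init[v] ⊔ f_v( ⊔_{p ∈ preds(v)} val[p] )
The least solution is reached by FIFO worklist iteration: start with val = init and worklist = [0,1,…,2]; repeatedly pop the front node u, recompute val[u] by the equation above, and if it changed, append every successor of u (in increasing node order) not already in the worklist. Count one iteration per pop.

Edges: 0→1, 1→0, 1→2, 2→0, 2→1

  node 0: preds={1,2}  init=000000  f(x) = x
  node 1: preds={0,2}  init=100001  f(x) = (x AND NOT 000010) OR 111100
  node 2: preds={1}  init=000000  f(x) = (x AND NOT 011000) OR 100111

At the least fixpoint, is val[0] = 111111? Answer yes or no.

Iteration log — 5 steps:
  step 1. node 0  ⊔preds=100001  new=100001  old=000000  +wl: 
  step 2. node 1  ⊔preds=100001  new=111101  old=100001  +wl: 0
  step 3. node 2  ⊔preds=111101  new=100111  old=000000  +wl: 1
  step 4. node 0  ⊔preds=111111  new=111111  old=100001  +wl: 
  step 5. node 1  ⊔preds=111111  new=111101  stable

Least fixpoint reached:
  node 0: 111111
  node 1: 111101
  node 2: 100111

yes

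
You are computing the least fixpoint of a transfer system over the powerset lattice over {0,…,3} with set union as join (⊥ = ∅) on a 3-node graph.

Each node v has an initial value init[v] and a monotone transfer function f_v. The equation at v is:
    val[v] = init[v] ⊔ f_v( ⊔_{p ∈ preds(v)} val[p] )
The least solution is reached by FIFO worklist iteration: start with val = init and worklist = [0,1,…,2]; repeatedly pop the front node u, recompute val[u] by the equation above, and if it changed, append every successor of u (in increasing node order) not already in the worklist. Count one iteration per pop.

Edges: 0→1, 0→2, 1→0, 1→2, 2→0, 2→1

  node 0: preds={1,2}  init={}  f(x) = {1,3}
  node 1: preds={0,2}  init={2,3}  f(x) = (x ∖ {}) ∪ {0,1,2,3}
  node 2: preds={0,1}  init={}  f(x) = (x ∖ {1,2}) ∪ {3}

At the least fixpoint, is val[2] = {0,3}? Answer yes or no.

Trace (5 dequeues):
  [1] u=0 | in {2,3} | out {1,3} | prev {} | push {}
  [2] u=1 | in {1,3} | out {0,1,2,3} | prev {2,3} | push {0}
  [3] u=2 | in {0,1,2,3} | out {0,3} | prev {} | push {1}
  [4] u=0 | in {0,1,2,3} | out {1,3} | ==
  [5] u=1 | in {0,1,3} | out {0,1,2,3} | ==

Converged values:
  [0] {1,3}
  [1] {0,1,2,3}
  [2] {0,3}

yes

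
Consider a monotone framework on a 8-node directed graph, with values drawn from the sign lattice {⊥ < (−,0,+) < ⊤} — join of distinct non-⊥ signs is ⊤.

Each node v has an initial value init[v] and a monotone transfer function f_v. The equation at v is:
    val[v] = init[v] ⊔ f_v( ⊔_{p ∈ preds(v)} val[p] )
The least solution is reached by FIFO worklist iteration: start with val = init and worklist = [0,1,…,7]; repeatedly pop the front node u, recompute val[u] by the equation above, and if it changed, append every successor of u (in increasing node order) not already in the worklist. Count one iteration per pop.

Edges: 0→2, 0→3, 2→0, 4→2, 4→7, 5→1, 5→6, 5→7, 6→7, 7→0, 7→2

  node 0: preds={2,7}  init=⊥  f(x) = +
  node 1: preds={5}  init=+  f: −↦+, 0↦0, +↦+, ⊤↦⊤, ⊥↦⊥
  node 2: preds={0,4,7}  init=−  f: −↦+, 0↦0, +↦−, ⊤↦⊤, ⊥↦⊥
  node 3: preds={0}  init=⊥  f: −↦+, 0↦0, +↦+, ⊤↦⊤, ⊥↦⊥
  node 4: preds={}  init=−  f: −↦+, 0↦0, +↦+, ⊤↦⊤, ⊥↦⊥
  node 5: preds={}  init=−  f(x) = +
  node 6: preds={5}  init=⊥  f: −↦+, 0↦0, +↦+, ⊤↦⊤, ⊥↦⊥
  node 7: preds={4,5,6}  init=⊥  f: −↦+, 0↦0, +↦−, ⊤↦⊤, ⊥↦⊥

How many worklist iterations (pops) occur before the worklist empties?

Trace (11 dequeues):
  [1] u=0 | in − | out + | prev ⊥ | push {}
  [2] u=1 | in − | out + | ==
  [3] u=2 | in ⊤ | out ⊤ | prev − | push {0}
  [4] u=3 | in + | out + | prev ⊥ | push {}
  [5] u=4 | in ⊥ | out − | ==
  [6] u=5 | in ⊥ | out ⊤ | prev − | push {1}
  [7] u=6 | in ⊤ | out ⊤ | prev ⊥ | push {}
  [8] u=7 | in ⊤ | out ⊤ | prev ⊥ | push {2}
  [9] u=0 | in ⊤ | out + | ==
  [10] u=1 | in ⊤ | out ⊤ | prev + | push {}
  [11] u=2 | in ⊤ | out ⊤ | ==

Converged values:
  [0] +
  [1] ⊤
  [2] ⊤
  [3] +
  [4] −
  [5] ⊤
  [6] ⊤
  [7] ⊤

11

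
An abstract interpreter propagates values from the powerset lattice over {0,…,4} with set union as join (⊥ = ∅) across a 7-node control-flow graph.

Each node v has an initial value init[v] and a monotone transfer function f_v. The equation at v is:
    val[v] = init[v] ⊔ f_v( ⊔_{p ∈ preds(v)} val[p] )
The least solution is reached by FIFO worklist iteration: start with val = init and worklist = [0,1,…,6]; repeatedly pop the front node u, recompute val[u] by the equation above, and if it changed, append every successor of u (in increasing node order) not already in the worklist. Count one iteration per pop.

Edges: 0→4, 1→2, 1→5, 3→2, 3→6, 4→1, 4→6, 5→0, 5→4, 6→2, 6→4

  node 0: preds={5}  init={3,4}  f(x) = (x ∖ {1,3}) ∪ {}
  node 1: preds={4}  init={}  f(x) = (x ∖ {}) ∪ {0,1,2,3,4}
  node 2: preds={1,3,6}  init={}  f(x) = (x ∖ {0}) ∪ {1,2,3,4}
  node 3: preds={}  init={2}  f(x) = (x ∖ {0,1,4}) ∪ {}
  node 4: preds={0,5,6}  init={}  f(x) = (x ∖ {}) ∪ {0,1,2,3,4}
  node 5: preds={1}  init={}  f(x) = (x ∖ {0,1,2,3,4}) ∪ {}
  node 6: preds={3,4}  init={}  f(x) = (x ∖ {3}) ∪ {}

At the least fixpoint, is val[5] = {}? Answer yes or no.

yes

Worklist (10 pops):
  #1 pop 0: in={} → {3,4} (no change)
  #2 pop 1: in={} → {0,1,2,3,4} (was {}); enqueue []
  #3 pop 2: in={0,1,2,3,4} → {1,2,3,4} (was {}); enqueue []
  #4 pop 3: in={} → {2} (no change)
  #5 pop 4: in={3,4} → {0,1,2,3,4} (was {}); enqueue [1]
  #6 pop 5: in={0,1,2,3,4} → {} (no change)
  #7 pop 6: in={0,1,2,3,4} → {0,1,2,4} (was {}); enqueue [2,4]
  #8 pop 1: in={0,1,2,3,4} → {0,1,2,3,4} (no change)
  #9 pop 2: in={0,1,2,3,4} → {1,2,3,4} (no change)
  #10 pop 4: in={0,1,2,3,4} → {0,1,2,3,4} (no change)

Fixpoint:
  val[0] = {3,4}
  val[1] = {0,1,2,3,4}
  val[2] = {1,2,3,4}
  val[3] = {2}
  val[4] = {0,1,2,3,4}
  val[5] = {}
  val[6] = {0,1,2,4}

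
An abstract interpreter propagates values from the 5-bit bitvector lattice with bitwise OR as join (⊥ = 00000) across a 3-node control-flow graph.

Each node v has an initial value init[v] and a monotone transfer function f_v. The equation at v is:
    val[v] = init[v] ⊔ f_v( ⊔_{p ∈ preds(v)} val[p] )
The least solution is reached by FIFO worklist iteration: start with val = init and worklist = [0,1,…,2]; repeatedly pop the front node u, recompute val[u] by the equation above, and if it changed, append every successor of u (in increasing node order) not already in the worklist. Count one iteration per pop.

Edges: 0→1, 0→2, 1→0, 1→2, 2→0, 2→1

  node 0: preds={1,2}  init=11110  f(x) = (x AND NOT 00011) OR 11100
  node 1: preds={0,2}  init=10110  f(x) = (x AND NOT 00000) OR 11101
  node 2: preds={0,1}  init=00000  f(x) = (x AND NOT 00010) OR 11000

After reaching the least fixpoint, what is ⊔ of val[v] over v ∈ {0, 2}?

11111

Worklist (5 pops):
  #1 pop 0: in=10110 → 11110 (no change)
  #2 pop 1: in=11110 → 11111 (was 10110); enqueue [0]
  #3 pop 2: in=11111 → 11101 (was 00000); enqueue [1]
  #4 pop 0: in=11111 → 11110 (no change)
  #5 pop 1: in=11111 → 11111 (no change)

Fixpoint:
  val[0] = 11110
  val[1] = 11111
  val[2] = 11101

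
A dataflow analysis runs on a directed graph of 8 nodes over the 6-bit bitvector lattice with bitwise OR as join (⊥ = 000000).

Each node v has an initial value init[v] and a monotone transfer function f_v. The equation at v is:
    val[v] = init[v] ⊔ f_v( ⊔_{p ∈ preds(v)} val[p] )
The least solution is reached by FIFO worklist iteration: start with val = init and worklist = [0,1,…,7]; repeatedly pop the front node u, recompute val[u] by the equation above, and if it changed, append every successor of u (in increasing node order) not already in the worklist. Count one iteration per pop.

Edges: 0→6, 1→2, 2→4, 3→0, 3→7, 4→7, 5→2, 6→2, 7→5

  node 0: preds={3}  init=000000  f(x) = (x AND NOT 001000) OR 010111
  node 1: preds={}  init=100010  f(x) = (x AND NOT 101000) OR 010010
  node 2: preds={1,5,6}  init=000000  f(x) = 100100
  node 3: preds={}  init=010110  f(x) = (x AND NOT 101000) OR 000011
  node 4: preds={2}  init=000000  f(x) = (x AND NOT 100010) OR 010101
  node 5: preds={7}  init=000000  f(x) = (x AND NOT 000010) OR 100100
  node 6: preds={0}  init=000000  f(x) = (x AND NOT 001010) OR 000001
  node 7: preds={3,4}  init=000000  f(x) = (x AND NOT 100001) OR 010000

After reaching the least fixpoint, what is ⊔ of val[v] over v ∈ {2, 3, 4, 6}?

Trace (12 dequeues):
  [1] u=0 | in 010110 | out 010111 | prev 000000 | push {}
  [2] u=1 | in 000000 | out 110010 | prev 100010 | push {}
  [3] u=2 | in 110010 | out 100100 | prev 000000 | push {}
  [4] u=3 | in 000000 | out 010111 | prev 010110 | push {0}
  [5] u=4 | in 100100 | out 010101 | prev 000000 | push {}
  [6] u=5 | in 000000 | out 100100 | prev 000000 | push {2}
  [7] u=6 | in 010111 | out 010101 | prev 000000 | push {}
  [8] u=7 | in 010111 | out 010110 | prev 000000 | push {5}
  [9] u=0 | in 010111 | out 010111 | ==
  [10] u=2 | in 110111 | out 100100 | ==
  [11] u=5 | in 010110 | out 110100 | prev 100100 | push {2}
  [12] u=2 | in 110111 | out 100100 | ==

Converged values:
  [0] 010111
  [1] 110010
  [2] 100100
  [3] 010111
  [4] 010101
  [5] 110100
  [6] 010101
  [7] 010110

110111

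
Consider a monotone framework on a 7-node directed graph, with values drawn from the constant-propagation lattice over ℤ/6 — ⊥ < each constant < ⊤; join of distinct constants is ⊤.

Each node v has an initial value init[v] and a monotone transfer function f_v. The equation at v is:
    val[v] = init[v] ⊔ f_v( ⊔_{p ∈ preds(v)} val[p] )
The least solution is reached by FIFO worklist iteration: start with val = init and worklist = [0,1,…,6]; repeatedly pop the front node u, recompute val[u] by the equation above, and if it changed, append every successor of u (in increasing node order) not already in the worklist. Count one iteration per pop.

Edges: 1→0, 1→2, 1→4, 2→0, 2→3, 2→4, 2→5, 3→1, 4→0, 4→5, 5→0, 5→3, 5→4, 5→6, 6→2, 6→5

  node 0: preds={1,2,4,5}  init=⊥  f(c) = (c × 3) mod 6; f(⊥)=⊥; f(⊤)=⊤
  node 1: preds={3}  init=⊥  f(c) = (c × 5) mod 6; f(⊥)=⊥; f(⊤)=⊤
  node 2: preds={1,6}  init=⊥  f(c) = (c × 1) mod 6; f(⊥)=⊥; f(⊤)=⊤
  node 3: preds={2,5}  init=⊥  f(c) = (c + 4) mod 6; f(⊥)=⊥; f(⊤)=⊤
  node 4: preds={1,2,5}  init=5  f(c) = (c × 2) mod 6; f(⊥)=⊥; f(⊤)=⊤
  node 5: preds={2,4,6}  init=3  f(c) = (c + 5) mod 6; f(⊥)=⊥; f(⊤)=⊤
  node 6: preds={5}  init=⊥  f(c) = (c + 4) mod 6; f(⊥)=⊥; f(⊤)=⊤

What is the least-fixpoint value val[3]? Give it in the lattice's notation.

Iteration log — 18 steps:
  step 1. node 0  ⊔preds=⊤  new=⊤  old=⊥  +wl: 
  step 2. node 1  ⊔preds=⊥  new=⊥  stable
  step 3. node 2  ⊔preds=⊥  new=⊥  stable
  step 4. node 3  ⊔preds=3  new=1  old=⊥  +wl: 1
  step 5. node 4  ⊔preds=3  new=⊤  old=5  +wl: 0
  step 6. node 5  ⊔preds=⊤  new=⊤  old=3  +wl: 3,4
  step 7. node 6  ⊔preds=⊤  new=⊤  old=⊥  +wl: 2,5
  step 8. node 1  ⊔preds=1  new=5  old=⊥  +wl: 
  step 9. node 0  ⊔preds=⊤  new=⊤  stable
  step 10. node 3  ⊔preds=⊤  new=⊤  old=1  +wl: 1
  step 11. node 4  ⊔preds=⊤  new=⊤  stable
  step 12. node 2  ⊔preds=⊤  new=⊤  old=⊥  +wl: 0,3,4
  step 13. node 5  ⊔preds=⊤  new=⊤  stable
  step 14. node 1  ⊔preds=⊤  new=⊤  old=5  +wl: 2
  step 15. node 0  ⊔preds=⊤  new=⊤  stable
  step 16. node 3  ⊔preds=⊤  new=⊤  stable
  step 17. node 4  ⊔preds=⊤  new=⊤  stable
  step 18. node 2  ⊔preds=⊤  new=⊤  stable

Least fixpoint reached:
  node 0: ⊤
  node 1: ⊤
  node 2: ⊤
  node 3: ⊤
  node 4: ⊤
  node 5: ⊤
  node 6: ⊤

⊤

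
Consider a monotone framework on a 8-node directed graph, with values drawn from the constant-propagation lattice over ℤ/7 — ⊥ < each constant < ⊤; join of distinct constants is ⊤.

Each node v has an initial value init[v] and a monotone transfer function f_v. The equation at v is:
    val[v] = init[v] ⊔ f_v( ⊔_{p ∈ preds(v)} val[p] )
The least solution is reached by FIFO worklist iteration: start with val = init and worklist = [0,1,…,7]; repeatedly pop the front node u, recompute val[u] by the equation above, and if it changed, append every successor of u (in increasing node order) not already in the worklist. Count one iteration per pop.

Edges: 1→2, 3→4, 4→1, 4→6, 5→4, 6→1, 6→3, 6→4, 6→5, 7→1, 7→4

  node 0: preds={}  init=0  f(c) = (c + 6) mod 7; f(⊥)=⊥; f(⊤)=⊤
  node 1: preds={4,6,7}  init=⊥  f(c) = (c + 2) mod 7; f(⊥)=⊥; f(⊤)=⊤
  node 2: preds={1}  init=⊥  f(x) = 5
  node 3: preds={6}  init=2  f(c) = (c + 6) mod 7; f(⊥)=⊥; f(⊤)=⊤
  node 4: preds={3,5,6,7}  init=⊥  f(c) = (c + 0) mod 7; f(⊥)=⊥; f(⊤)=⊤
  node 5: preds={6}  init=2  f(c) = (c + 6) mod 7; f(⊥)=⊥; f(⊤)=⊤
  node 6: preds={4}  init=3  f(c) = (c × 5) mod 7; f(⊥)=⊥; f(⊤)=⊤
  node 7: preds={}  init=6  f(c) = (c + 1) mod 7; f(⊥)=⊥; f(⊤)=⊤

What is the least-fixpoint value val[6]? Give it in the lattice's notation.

Trace (13 dequeues):
  [1] u=0 | in ⊥ | out 0 | ==
  [2] u=1 | in ⊤ | out ⊤ | prev ⊥ | push {}
  [3] u=2 | in ⊤ | out 5 | prev ⊥ | push {}
  [4] u=3 | in 3 | out 2 | ==
  [5] u=4 | in ⊤ | out ⊤ | prev ⊥ | push {1}
  [6] u=5 | in 3 | out 2 | ==
  [7] u=6 | in ⊤ | out ⊤ | prev 3 | push {3,4,5}
  [8] u=7 | in ⊥ | out 6 | ==
  [9] u=1 | in ⊤ | out ⊤ | ==
  [10] u=3 | in ⊤ | out ⊤ | prev 2 | push {}
  [11] u=4 | in ⊤ | out ⊤ | ==
  [12] u=5 | in ⊤ | out ⊤ | prev 2 | push {4}
  [13] u=4 | in ⊤ | out ⊤ | ==

Converged values:
  [0] 0
  [1] ⊤
  [2] 5
  [3] ⊤
  [4] ⊤
  [5] ⊤
  [6] ⊤
  [7] 6

⊤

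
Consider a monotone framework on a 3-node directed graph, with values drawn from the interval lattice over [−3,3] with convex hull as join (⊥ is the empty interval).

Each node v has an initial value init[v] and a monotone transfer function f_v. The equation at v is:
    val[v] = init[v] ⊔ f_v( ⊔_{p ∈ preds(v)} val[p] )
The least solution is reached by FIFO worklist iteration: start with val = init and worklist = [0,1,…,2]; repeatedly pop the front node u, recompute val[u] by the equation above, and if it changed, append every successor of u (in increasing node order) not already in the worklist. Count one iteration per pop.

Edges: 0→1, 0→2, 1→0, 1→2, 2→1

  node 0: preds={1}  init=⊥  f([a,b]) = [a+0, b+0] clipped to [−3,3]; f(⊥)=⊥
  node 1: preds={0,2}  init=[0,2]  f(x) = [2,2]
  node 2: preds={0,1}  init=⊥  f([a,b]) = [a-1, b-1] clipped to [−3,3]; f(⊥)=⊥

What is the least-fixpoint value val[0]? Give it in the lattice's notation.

Worklist (4 pops):
  #1 pop 0: in=[0,2] → [0,2] (was ⊥); enqueue []
  #2 pop 1: in=[0,2] → [0,2] (no change)
  #3 pop 2: in=[0,2] → [-1,1] (was ⊥); enqueue [1]
  #4 pop 1: in=[-1,2] → [0,2] (no change)

Fixpoint:
  val[0] = [0,2]
  val[1] = [0,2]
  val[2] = [-1,1]

[0,2]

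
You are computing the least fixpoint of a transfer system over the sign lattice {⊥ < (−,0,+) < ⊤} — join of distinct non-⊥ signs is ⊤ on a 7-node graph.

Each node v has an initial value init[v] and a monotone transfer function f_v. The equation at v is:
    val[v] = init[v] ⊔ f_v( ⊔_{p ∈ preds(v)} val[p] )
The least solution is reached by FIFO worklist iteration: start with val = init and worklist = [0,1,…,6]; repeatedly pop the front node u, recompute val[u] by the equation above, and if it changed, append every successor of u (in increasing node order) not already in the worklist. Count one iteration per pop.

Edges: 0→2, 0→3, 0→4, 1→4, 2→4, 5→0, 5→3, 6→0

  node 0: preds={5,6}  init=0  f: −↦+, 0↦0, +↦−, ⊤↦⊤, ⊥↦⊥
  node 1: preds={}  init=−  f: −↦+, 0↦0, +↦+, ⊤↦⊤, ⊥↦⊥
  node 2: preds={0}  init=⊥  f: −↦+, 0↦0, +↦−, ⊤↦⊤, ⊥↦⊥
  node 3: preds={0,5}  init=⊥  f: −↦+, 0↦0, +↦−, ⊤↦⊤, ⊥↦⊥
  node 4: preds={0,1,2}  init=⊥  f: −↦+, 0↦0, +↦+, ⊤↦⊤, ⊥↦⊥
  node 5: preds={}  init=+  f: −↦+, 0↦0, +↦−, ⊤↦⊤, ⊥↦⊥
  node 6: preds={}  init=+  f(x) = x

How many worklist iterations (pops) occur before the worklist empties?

Trace (7 dequeues):
  [1] u=0 | in + | out ⊤ | prev 0 | push {}
  [2] u=1 | in ⊥ | out − | ==
  [3] u=2 | in ⊤ | out ⊤ | prev ⊥ | push {}
  [4] u=3 | in ⊤ | out ⊤ | prev ⊥ | push {}
  [5] u=4 | in ⊤ | out ⊤ | prev ⊥ | push {}
  [6] u=5 | in ⊥ | out + | ==
  [7] u=6 | in ⊥ | out + | ==

Converged values:
  [0] ⊤
  [1] −
  [2] ⊤
  [3] ⊤
  [4] ⊤
  [5] +
  [6] +

7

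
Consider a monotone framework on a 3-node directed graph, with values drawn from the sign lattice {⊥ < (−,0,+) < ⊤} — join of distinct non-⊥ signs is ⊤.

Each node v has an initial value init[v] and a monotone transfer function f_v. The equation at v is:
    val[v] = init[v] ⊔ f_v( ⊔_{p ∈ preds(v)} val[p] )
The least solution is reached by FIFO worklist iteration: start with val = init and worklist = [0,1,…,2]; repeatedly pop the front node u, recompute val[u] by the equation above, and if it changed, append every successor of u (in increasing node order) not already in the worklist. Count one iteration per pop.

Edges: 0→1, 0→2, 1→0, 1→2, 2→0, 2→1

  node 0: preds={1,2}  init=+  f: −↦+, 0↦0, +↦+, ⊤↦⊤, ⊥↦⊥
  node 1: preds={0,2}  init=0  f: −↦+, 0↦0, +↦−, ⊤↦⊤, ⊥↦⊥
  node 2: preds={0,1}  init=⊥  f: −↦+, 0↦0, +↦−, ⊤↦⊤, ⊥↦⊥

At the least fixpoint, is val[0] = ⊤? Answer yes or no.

Worklist (5 pops):
  #1 pop 0: in=0 → ⊤ (was +); enqueue []
  #2 pop 1: in=⊤ → ⊤ (was 0); enqueue [0]
  #3 pop 2: in=⊤ → ⊤ (was ⊥); enqueue [1]
  #4 pop 0: in=⊤ → ⊤ (no change)
  #5 pop 1: in=⊤ → ⊤ (no change)

Fixpoint:
  val[0] = ⊤
  val[1] = ⊤
  val[2] = ⊤

yes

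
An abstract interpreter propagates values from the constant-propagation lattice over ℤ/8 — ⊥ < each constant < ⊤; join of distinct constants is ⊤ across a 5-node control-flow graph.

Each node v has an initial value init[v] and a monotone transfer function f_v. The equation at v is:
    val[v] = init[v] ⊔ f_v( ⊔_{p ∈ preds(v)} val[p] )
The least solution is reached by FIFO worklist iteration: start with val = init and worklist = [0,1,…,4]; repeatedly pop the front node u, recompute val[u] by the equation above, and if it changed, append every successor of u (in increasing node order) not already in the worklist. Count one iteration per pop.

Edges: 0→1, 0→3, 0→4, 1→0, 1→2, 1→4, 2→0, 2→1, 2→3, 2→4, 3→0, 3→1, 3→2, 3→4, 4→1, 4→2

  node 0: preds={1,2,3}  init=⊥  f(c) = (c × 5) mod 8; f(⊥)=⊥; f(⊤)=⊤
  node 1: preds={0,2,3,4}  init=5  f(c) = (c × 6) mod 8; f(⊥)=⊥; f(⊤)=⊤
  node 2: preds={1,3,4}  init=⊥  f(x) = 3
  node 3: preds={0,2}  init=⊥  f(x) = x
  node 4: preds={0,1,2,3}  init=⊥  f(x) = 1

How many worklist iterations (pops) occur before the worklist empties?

10

Iteration log — 10 steps:
  step 1. node 0  ⊔preds=5  new=1  old=⊥  +wl: 
  step 2. node 1  ⊔preds=1  new=⊤  old=5  +wl: 0
  step 3. node 2  ⊔preds=⊤  new=3  old=⊥  +wl: 1
  step 4. node 3  ⊔preds=⊤  new=⊤  old=⊥  +wl: 2
  step 5. node 4  ⊔preds=⊤  new=1  old=⊥  +wl: 
  step 6. node 0  ⊔preds=⊤  new=⊤  old=1  +wl: 3,4
  step 7. node 1  ⊔preds=⊤  new=⊤  stable
  step 8. node 2  ⊔preds=⊤  new=3  stable
  step 9. node 3  ⊔preds=⊤  new=⊤  stable
  step 10. node 4  ⊔preds=⊤  new=1  stable

Least fixpoint reached:
  node 0: ⊤
  node 1: ⊤
  node 2: 3
  node 3: ⊤
  node 4: 1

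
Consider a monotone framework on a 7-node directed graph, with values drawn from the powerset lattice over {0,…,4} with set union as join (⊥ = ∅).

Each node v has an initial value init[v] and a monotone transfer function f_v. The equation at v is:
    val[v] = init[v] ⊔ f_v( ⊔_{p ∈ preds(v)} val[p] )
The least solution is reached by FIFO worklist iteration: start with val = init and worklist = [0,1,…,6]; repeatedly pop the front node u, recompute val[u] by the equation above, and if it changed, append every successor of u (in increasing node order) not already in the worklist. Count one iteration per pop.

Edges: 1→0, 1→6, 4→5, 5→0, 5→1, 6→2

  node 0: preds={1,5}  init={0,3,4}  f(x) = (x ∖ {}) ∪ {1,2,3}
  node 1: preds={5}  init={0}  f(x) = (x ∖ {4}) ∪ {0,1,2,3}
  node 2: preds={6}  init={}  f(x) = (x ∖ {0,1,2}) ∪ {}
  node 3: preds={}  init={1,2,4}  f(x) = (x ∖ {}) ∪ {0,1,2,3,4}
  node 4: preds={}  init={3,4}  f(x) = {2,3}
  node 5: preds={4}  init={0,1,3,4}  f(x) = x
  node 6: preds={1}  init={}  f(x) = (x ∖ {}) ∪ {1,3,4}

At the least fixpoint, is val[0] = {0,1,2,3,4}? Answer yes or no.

Trace (10 dequeues):
  [1] u=0 | in {0,1,3,4} | out {0,1,2,3,4} | prev {0,3,4} | push {}
  [2] u=1 | in {0,1,3,4} | out {0,1,2,3} | prev {0} | push {0}
  [3] u=2 | in {} | out {} | ==
  [4] u=3 | in {} | out {0,1,2,3,4} | prev {1,2,4} | push {}
  [5] u=4 | in {} | out {2,3,4} | prev {3,4} | push {}
  [6] u=5 | in {2,3,4} | out {0,1,2,3,4} | prev {0,1,3,4} | push {1}
  [7] u=6 | in {0,1,2,3} | out {0,1,2,3,4} | prev {} | push {2}
  [8] u=0 | in {0,1,2,3,4} | out {0,1,2,3,4} | ==
  [9] u=1 | in {0,1,2,3,4} | out {0,1,2,3} | ==
  [10] u=2 | in {0,1,2,3,4} | out {3,4} | prev {} | push {}

Converged values:
  [0] {0,1,2,3,4}
  [1] {0,1,2,3}
  [2] {3,4}
  [3] {0,1,2,3,4}
  [4] {2,3,4}
  [5] {0,1,2,3,4}
  [6] {0,1,2,3,4}

yes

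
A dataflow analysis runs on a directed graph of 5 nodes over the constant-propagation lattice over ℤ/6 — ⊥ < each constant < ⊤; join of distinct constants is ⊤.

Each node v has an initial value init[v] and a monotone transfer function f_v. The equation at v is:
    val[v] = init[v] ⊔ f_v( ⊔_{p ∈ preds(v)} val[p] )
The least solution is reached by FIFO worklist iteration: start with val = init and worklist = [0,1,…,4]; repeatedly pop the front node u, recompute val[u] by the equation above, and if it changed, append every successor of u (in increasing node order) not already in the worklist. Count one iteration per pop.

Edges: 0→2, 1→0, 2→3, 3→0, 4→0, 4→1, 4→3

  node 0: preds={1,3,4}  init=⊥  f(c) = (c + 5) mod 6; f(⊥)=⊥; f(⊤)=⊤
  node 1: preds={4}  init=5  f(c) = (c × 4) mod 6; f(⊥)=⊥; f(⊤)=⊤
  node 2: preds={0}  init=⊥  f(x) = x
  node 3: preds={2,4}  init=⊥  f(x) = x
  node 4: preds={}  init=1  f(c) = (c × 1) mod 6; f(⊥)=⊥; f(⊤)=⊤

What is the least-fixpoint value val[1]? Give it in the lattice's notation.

Iteration log — 6 steps:
  step 1. node 0  ⊔preds=⊤  new=⊤  old=⊥  +wl: 
  step 2. node 1  ⊔preds=1  new=⊤  old=5  +wl: 0
  step 3. node 2  ⊔preds=⊤  new=⊤  old=⊥  +wl: 
  step 4. node 3  ⊔preds=⊤  new=⊤  old=⊥  +wl: 
  step 5. node 4  ⊔preds=⊥  new=1  stable
  step 6. node 0  ⊔preds=⊤  new=⊤  stable

Least fixpoint reached:
  node 0: ⊤
  node 1: ⊤
  node 2: ⊤
  node 3: ⊤
  node 4: 1

⊤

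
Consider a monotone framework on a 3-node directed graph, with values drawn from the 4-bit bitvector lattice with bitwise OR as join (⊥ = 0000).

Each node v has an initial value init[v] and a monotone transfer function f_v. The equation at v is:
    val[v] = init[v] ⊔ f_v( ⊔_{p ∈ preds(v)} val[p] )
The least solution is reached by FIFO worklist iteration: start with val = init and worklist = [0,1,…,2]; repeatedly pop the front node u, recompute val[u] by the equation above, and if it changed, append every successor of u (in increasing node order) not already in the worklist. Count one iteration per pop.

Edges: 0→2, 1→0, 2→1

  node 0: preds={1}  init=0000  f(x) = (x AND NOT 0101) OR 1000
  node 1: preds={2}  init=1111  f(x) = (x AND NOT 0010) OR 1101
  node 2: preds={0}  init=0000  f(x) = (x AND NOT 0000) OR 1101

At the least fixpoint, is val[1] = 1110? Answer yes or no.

no

Trace (4 dequeues):
  [1] u=0 | in 1111 | out 1010 | prev 0000 | push {}
  [2] u=1 | in 0000 | out 1111 | ==
  [3] u=2 | in 1010 | out 1111 | prev 0000 | push {1}
  [4] u=1 | in 1111 | out 1111 | ==

Converged values:
  [0] 1010
  [1] 1111
  [2] 1111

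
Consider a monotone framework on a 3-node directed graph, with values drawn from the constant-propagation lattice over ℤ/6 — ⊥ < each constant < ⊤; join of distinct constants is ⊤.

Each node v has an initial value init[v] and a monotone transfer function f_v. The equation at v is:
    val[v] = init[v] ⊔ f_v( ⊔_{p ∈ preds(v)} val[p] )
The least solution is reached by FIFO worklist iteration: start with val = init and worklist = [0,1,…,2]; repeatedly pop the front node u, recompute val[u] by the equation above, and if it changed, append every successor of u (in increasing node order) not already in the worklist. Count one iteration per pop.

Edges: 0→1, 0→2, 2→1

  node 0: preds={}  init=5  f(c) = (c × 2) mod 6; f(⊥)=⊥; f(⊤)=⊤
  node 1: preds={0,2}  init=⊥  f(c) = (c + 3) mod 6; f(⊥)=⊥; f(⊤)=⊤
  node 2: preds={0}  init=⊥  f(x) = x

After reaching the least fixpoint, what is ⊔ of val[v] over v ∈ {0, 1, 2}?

Trace (4 dequeues):
  [1] u=0 | in ⊥ | out 5 | ==
  [2] u=1 | in 5 | out 2 | prev ⊥ | push {}
  [3] u=2 | in 5 | out 5 | prev ⊥ | push {1}
  [4] u=1 | in 5 | out 2 | ==

Converged values:
  [0] 5
  [1] 2
  [2] 5

⊤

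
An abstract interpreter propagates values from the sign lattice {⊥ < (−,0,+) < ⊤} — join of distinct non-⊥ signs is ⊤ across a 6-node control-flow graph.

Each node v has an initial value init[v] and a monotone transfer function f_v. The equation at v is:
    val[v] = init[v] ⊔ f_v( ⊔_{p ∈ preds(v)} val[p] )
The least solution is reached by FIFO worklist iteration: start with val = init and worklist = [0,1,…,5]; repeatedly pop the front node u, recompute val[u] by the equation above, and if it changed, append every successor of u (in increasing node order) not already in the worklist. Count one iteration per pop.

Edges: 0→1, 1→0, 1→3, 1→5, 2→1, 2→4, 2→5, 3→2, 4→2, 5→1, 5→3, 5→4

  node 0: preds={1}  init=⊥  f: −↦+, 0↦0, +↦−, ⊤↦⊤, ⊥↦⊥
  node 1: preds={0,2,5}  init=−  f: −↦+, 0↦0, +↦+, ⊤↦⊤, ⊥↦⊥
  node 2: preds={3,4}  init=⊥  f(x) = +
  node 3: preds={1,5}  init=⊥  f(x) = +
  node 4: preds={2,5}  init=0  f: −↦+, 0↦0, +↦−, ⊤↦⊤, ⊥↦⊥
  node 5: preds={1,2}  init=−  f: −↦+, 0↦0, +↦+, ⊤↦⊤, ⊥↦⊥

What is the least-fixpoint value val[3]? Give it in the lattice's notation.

+

Worklist (11 pops):
  #1 pop 0: in=− → + (was ⊥); enqueue []
  #2 pop 1: in=⊤ → ⊤ (was −); enqueue [0]
  #3 pop 2: in=0 → + (was ⊥); enqueue [1]
  #4 pop 3: in=⊤ → + (was ⊥); enqueue [2]
  #5 pop 4: in=⊤ → ⊤ (was 0); enqueue []
  #6 pop 5: in=⊤ → ⊤ (was −); enqueue [3,4]
  #7 pop 0: in=⊤ → ⊤ (was +); enqueue []
  #8 pop 1: in=⊤ → ⊤ (no change)
  #9 pop 2: in=⊤ → + (no change)
  #10 pop 3: in=⊤ → + (no change)
  #11 pop 4: in=⊤ → ⊤ (no change)

Fixpoint:
  val[0] = ⊤
  val[1] = ⊤
  val[2] = +
  val[3] = +
  val[4] = ⊤
  val[5] = ⊤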